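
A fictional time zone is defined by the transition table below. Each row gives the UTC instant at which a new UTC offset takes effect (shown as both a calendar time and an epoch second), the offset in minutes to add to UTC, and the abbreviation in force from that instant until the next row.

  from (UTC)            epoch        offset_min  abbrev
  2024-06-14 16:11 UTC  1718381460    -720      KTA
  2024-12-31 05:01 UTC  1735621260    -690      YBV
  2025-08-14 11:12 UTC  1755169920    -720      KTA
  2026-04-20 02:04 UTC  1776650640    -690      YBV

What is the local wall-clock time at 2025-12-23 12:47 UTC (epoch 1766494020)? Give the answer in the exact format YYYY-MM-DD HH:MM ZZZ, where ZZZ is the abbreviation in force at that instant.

Query: 2025-12-23 12:47 UTC
Rule 3/4 (KTA, -12:00): 2025-08-14 11:12 UTC ≤ query < 2026-04-20 02:04 UTC
12·60 + 47 - 720 = 47 min
47 = 0·1440 + 47; 47 = 0·60 + 47 → 00:47, same day
→ 2025-12-23 00:47 KTA

2025-12-23 00:47 KTA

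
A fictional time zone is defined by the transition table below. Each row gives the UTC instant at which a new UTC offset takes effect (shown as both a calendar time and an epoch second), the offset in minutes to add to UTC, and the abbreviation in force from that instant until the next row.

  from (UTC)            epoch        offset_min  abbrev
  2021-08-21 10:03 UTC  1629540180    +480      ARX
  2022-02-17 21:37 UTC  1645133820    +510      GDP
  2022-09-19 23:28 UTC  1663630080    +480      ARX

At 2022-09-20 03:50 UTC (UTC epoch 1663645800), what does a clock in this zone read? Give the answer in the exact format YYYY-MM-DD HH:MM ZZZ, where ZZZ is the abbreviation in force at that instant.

Query: 2022-09-20 03:50 UTC
Rule 3/3 (ARX, +08:00): 2022-09-19 23:28 UTC ≤ query < +∞
3·60 + 50 + 480 = 710 min
710 = 0·1440 + 710; 710 = 11·60 + 50 → 11:50, same day
→ 2022-09-20 11:50 ARX

2022-09-20 11:50 ARX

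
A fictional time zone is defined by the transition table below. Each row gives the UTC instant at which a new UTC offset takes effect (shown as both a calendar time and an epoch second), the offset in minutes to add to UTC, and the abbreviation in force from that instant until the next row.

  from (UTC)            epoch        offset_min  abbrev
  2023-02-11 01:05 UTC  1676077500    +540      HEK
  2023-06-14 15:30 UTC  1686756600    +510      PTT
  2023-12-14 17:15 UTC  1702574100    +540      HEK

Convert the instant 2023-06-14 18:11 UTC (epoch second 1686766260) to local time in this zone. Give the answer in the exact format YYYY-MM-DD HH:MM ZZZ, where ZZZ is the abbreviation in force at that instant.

Query: 2023-06-14 18:11 UTC
Rule 2/3 (PTT, +08:30): 2023-06-14 15:30 UTC ≤ query < 2023-12-14 17:15 UTC
18·60 + 11 + 510 = 1601 min
1601 = 1·1440 + 161; 161 = 2·60 + 41 → 02:41, 2023-06-14 + 1 day = 2023-06-15
→ 2023-06-15 02:41 PTT

2023-06-15 02:41 PTT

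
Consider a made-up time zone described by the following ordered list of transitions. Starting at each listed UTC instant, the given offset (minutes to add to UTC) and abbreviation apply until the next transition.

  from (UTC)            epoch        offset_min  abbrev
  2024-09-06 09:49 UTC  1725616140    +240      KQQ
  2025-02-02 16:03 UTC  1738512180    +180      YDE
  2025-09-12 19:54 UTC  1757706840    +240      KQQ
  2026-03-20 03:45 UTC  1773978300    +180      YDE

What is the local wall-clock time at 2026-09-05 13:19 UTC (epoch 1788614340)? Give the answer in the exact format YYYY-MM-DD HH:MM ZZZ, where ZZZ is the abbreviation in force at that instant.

2026-09-05 16:19 YDE

Query: 2026-09-05 13:19 UTC
Rule 4/4 (YDE, +03:00): 2026-03-20 03:45 UTC ≤ query < +∞
13·60 + 19 + 180 = 979 min
979 = 0·1440 + 979; 979 = 16·60 + 19 → 16:19, same day
→ 2026-09-05 16:19 YDE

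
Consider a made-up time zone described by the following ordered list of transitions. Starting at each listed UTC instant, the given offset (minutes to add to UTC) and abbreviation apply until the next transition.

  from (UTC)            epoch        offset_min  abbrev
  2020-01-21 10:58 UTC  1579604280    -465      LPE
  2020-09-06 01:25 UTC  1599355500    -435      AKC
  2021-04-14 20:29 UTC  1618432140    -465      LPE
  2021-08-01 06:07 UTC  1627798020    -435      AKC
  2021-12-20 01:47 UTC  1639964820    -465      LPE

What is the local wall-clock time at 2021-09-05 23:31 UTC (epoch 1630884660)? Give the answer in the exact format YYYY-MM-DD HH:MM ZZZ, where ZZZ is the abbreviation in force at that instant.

Query: 2021-09-05 23:31 UTC
Rule 4/5 (AKC, -07:15): 2021-08-01 06:07 UTC ≤ query < 2021-12-20 01:47 UTC
23·60 + 31 - 435 = 976 min
976 = 0·1440 + 976; 976 = 16·60 + 16 → 16:16, same day
→ 2021-09-05 16:16 AKC

2021-09-05 16:16 AKC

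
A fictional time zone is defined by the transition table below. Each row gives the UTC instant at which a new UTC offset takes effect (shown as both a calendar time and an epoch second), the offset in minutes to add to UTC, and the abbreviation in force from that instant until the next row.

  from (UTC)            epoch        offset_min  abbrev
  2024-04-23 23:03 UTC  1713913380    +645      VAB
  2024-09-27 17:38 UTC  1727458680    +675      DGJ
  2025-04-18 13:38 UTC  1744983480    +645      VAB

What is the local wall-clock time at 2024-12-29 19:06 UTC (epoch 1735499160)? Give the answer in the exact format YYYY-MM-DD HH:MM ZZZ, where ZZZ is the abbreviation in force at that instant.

Query: 2024-12-29 19:06 UTC
Rule 2/3 (DGJ, +11:15): 2024-09-27 17:38 UTC ≤ query < 2025-04-18 13:38 UTC
19·60 + 6 + 675 = 1821 min
1821 = 1·1440 + 381; 381 = 6·60 + 21 → 06:21, 2024-12-29 + 1 day = 2024-12-30
→ 2024-12-30 06:21 DGJ

2024-12-30 06:21 DGJ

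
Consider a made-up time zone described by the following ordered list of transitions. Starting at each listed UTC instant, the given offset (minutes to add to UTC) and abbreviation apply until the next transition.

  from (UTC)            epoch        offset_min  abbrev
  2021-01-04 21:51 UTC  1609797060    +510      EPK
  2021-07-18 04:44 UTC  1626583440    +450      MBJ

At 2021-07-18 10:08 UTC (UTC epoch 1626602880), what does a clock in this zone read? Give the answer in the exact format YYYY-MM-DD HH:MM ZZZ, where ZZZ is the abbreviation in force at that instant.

2021-07-18 17:38 MBJ

Query: 2021-07-18 10:08 UTC
Rule 2/2 (MBJ, +07:30): 2021-07-18 04:44 UTC ≤ query < +∞
10·60 + 8 + 450 = 1058 min
1058 = 0·1440 + 1058; 1058 = 17·60 + 38 → 17:38, same day
→ 2021-07-18 17:38 MBJ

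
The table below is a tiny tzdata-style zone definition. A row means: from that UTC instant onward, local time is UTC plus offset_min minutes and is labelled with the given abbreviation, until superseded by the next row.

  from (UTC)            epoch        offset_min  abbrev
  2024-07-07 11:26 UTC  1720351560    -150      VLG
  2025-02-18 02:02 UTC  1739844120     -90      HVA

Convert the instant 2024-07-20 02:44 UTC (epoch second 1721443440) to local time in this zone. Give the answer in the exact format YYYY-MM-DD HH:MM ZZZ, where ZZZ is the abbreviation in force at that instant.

2024-07-20 00:14 VLG

Query: 2024-07-20 02:44 UTC
Rule 1/2 (VLG, -02:30): 2024-07-07 11:26 UTC ≤ query < 2025-02-18 02:02 UTC
2·60 + 44 - 150 = 14 min
14 = 0·1440 + 14; 14 = 0·60 + 14 → 00:14, same day
→ 2024-07-20 00:14 VLG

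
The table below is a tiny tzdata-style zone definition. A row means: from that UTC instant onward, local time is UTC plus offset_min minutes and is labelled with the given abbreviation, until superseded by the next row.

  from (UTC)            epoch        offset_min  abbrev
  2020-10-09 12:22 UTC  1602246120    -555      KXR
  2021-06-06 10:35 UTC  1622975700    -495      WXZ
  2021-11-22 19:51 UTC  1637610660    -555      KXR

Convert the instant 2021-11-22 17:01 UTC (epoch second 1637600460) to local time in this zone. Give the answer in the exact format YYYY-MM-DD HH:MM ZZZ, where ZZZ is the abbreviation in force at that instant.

Query: 2021-11-22 17:01 UTC
Rule 2/3 (WXZ, -08:15): 2021-06-06 10:35 UTC ≤ query < 2021-11-22 19:51 UTC
17·60 + 1 - 495 = 526 min
526 = 0·1440 + 526; 526 = 8·60 + 46 → 08:46, same day
→ 2021-11-22 08:46 WXZ

2021-11-22 08:46 WXZ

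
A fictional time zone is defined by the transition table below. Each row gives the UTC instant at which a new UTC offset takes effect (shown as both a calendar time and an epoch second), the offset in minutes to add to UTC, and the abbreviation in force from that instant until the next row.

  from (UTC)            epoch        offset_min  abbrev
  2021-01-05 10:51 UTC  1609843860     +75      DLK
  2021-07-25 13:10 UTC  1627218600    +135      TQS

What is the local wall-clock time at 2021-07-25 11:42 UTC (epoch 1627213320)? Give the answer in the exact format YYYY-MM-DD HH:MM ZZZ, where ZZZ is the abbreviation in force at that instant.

2021-07-25 12:57 DLK

Query: 2021-07-25 11:42 UTC
Rule 1/2 (DLK, +01:15): 2021-01-05 10:51 UTC ≤ query < 2021-07-25 13:10 UTC
11·60 + 42 + 75 = 777 min
777 = 0·1440 + 777; 777 = 12·60 + 57 → 12:57, same day
→ 2021-07-25 12:57 DLK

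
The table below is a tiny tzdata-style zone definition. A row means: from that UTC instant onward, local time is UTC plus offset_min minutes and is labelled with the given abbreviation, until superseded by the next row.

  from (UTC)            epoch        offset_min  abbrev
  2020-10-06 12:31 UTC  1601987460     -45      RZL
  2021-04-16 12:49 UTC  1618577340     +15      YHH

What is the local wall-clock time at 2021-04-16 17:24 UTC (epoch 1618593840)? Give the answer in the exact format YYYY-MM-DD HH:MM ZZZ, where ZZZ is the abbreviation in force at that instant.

2021-04-16 17:39 YHH

Query: 2021-04-16 17:24 UTC
Rule 2/2 (YHH, +00:15): 2021-04-16 12:49 UTC ≤ query < +∞
17·60 + 24 + 15 = 1059 min
1059 = 0·1440 + 1059; 1059 = 17·60 + 39 → 17:39, same day
→ 2021-04-16 17:39 YHH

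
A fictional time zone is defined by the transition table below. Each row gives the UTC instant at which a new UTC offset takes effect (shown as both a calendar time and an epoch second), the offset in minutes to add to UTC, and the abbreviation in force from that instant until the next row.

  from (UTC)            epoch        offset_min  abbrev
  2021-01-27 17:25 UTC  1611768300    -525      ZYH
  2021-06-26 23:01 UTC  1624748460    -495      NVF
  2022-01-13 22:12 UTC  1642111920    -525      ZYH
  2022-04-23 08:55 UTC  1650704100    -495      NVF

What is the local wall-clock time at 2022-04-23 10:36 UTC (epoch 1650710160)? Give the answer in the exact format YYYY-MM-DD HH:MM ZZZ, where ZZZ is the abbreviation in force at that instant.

Query: 2022-04-23 10:36 UTC
Rule 4/4 (NVF, -08:15): 2022-04-23 08:55 UTC ≤ query < +∞
10·60 + 36 - 495 = 141 min
141 = 0·1440 + 141; 141 = 2·60 + 21 → 02:21, same day
→ 2022-04-23 02:21 NVF

2022-04-23 02:21 NVF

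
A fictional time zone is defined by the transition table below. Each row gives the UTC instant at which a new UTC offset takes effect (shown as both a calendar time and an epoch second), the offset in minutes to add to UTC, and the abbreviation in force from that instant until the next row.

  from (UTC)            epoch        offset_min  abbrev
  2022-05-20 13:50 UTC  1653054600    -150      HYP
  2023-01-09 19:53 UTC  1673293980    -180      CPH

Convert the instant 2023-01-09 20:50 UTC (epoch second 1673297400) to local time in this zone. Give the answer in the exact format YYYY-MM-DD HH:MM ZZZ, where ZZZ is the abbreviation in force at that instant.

Query: 2023-01-09 20:50 UTC
Rule 2/2 (CPH, -03:00): 2023-01-09 19:53 UTC ≤ query < +∞
20·60 + 50 - 180 = 1070 min
1070 = 0·1440 + 1070; 1070 = 17·60 + 50 → 17:50, same day
→ 2023-01-09 17:50 CPH

2023-01-09 17:50 CPH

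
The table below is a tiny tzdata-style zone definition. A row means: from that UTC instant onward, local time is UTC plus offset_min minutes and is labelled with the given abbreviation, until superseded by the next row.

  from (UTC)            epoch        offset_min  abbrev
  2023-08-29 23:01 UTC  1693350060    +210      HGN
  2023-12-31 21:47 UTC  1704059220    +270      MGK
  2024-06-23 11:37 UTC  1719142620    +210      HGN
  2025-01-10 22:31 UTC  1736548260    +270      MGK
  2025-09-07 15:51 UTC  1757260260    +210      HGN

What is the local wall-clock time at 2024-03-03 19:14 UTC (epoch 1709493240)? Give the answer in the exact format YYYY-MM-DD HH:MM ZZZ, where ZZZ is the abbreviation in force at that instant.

2024-03-03 23:44 MGK

Query: 2024-03-03 19:14 UTC
Rule 2/5 (MGK, +04:30): 2023-12-31 21:47 UTC ≤ query < 2024-06-23 11:37 UTC
19·60 + 14 + 270 = 1424 min
1424 = 0·1440 + 1424; 1424 = 23·60 + 44 → 23:44, same day
→ 2024-03-03 23:44 MGK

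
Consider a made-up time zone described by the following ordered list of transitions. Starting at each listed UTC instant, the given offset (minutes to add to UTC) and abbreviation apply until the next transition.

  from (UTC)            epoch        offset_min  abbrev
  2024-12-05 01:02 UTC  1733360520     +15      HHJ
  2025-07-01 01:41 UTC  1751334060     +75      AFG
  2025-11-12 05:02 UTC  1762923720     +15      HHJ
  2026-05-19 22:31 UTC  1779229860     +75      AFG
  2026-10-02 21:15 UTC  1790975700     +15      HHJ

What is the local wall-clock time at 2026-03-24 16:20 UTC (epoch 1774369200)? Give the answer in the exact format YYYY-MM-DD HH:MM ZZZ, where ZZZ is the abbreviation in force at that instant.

Query: 2026-03-24 16:20 UTC
Rule 3/5 (HHJ, +00:15): 2025-11-12 05:02 UTC ≤ query < 2026-05-19 22:31 UTC
16·60 + 20 + 15 = 995 min
995 = 0·1440 + 995; 995 = 16·60 + 35 → 16:35, same day
→ 2026-03-24 16:35 HHJ

2026-03-24 16:35 HHJ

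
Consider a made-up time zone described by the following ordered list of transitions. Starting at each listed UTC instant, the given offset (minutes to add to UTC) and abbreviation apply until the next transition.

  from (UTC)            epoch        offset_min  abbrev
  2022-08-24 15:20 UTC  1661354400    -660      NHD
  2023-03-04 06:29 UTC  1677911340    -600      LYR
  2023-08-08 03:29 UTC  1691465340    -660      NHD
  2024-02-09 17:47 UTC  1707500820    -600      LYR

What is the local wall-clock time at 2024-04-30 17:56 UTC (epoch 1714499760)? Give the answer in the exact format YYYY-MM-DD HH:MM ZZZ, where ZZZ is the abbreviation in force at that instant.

2024-04-30 07:56 LYR

Query: 2024-04-30 17:56 UTC
Rule 4/4 (LYR, -10:00): 2024-02-09 17:47 UTC ≤ query < +∞
17·60 + 56 - 600 = 476 min
476 = 0·1440 + 476; 476 = 7·60 + 56 → 07:56, same day
→ 2024-04-30 07:56 LYR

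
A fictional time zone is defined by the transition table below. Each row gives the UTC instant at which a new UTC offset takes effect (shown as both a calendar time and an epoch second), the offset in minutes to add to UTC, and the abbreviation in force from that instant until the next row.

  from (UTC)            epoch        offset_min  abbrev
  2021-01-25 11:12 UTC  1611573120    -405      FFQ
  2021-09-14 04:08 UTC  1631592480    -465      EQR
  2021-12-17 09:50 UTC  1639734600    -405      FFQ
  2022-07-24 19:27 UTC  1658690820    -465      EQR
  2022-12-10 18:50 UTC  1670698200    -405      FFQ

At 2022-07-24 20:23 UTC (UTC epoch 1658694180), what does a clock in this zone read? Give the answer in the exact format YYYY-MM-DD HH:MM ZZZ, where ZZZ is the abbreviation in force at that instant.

2022-07-24 12:38 EQR

Query: 2022-07-24 20:23 UTC
Rule 4/5 (EQR, -07:45): 2022-07-24 19:27 UTC ≤ query < 2022-12-10 18:50 UTC
20·60 + 23 - 465 = 758 min
758 = 0·1440 + 758; 758 = 12·60 + 38 → 12:38, same day
→ 2022-07-24 12:38 EQR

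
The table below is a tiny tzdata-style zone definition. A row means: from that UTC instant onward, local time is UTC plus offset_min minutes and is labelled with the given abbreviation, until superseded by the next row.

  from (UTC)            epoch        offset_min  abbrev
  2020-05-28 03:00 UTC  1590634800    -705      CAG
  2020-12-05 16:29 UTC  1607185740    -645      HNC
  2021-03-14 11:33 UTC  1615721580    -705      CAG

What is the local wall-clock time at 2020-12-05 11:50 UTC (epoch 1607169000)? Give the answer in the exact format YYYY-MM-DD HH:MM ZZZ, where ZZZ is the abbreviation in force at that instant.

Query: 2020-12-05 11:50 UTC
Rule 1/3 (CAG, -11:45): 2020-05-28 03:00 UTC ≤ query < 2020-12-05 16:29 UTC
11·60 + 50 - 705 = 5 min
5 = 0·1440 + 5; 5 = 0·60 + 5 → 00:05, same day
→ 2020-12-05 00:05 CAG

2020-12-05 00:05 CAG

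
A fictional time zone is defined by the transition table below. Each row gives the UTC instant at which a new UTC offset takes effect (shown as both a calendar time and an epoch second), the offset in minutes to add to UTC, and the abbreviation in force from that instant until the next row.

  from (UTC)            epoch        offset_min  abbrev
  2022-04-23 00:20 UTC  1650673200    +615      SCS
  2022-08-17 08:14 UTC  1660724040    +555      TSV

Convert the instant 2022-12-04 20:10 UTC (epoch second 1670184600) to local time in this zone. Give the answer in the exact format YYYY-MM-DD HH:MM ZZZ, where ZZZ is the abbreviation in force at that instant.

2022-12-05 05:25 TSV

Query: 2022-12-04 20:10 UTC
Rule 2/2 (TSV, +09:15): 2022-08-17 08:14 UTC ≤ query < +∞
20·60 + 10 + 555 = 1765 min
1765 = 1·1440 + 325; 325 = 5·60 + 25 → 05:25, 2022-12-04 + 1 day = 2022-12-05
→ 2022-12-05 05:25 TSV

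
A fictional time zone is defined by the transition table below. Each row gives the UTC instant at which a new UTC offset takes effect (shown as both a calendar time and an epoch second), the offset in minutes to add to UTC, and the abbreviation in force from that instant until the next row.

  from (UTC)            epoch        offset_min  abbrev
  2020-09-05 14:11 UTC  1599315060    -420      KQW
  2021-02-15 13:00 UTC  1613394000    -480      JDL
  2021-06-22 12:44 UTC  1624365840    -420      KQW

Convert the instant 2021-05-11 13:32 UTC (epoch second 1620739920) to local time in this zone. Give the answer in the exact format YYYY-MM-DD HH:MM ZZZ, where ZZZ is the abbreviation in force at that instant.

2021-05-11 05:32 JDL

Query: 2021-05-11 13:32 UTC
Rule 2/3 (JDL, -08:00): 2021-02-15 13:00 UTC ≤ query < 2021-06-22 12:44 UTC
13·60 + 32 - 480 = 332 min
332 = 0·1440 + 332; 332 = 5·60 + 32 → 05:32, same day
→ 2021-05-11 05:32 JDL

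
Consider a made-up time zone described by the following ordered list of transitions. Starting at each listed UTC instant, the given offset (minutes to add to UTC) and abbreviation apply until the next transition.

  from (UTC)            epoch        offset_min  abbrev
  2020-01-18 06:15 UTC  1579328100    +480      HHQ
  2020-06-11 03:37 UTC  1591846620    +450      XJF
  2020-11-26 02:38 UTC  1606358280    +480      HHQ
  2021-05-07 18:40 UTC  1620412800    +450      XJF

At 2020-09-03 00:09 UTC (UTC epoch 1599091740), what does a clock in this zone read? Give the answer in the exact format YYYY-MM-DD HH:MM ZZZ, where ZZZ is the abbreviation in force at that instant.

Query: 2020-09-03 00:09 UTC
Rule 2/4 (XJF, +07:30): 2020-06-11 03:37 UTC ≤ query < 2020-11-26 02:38 UTC
0·60 + 9 + 450 = 459 min
459 = 0·1440 + 459; 459 = 7·60 + 39 → 07:39, same day
→ 2020-09-03 07:39 XJF

2020-09-03 07:39 XJF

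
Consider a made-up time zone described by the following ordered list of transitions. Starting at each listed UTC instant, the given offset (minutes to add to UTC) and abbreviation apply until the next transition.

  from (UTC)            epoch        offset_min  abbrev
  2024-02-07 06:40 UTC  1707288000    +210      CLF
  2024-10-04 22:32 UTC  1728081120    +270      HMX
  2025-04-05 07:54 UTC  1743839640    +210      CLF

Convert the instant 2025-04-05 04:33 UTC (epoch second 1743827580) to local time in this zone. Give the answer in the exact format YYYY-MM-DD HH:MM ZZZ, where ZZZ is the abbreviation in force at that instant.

2025-04-05 09:03 HMX

Query: 2025-04-05 04:33 UTC
Rule 2/3 (HMX, +04:30): 2024-10-04 22:32 UTC ≤ query < 2025-04-05 07:54 UTC
4·60 + 33 + 270 = 543 min
543 = 0·1440 + 543; 543 = 9·60 + 3 → 09:03, same day
→ 2025-04-05 09:03 HMX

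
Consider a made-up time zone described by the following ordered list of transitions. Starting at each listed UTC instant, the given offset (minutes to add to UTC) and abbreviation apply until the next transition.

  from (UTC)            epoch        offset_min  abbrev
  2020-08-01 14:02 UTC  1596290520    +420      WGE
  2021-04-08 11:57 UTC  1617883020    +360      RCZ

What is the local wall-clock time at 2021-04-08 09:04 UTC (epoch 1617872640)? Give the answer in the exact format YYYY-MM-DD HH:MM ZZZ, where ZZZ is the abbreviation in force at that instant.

2021-04-08 16:04 WGE

Query: 2021-04-08 09:04 UTC
Rule 1/2 (WGE, +07:00): 2020-08-01 14:02 UTC ≤ query < 2021-04-08 11:57 UTC
9·60 + 4 + 420 = 964 min
964 = 0·1440 + 964; 964 = 16·60 + 4 → 16:04, same day
→ 2021-04-08 16:04 WGE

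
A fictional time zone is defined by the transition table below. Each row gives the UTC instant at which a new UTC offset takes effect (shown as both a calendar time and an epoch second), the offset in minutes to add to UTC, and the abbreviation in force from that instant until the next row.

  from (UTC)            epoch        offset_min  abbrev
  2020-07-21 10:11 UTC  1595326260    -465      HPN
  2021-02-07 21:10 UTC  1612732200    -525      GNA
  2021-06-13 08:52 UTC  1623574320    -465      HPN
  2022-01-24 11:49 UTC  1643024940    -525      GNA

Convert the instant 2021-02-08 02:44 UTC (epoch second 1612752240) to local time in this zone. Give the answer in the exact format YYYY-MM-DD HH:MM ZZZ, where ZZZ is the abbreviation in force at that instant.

2021-02-07 17:59 GNA

Query: 2021-02-08 02:44 UTC
Rule 2/4 (GNA, -08:45): 2021-02-07 21:10 UTC ≤ query < 2021-06-13 08:52 UTC
2·60 + 44 - 525 = -361 min
-361 = -1·1440 + 1079; 1079 = 17·60 + 59 → 17:59, 2021-02-08 - 1 day = 2021-02-07
→ 2021-02-07 17:59 GNA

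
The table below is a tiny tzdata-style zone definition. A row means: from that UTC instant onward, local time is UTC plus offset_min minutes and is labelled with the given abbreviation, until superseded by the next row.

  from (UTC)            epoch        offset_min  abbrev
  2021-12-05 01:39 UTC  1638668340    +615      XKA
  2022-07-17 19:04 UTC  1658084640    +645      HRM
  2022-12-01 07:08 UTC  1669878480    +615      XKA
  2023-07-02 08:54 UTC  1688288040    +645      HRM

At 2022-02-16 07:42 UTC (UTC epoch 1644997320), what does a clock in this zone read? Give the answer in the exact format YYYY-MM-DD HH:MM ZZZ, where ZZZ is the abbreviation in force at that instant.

2022-02-16 17:57 XKA

Query: 2022-02-16 07:42 UTC
Rule 1/4 (XKA, +10:15): 2021-12-05 01:39 UTC ≤ query < 2022-07-17 19:04 UTC
7·60 + 42 + 615 = 1077 min
1077 = 0·1440 + 1077; 1077 = 17·60 + 57 → 17:57, same day
→ 2022-02-16 17:57 XKA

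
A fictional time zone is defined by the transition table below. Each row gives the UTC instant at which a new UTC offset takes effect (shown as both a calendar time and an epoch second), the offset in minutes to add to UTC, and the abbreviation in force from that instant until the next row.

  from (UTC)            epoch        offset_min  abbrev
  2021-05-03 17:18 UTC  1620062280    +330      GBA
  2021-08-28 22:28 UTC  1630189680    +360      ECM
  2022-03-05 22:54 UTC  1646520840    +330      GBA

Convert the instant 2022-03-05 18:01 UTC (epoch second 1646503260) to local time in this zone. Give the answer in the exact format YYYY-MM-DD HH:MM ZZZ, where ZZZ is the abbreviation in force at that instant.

Query: 2022-03-05 18:01 UTC
Rule 2/3 (ECM, +06:00): 2021-08-28 22:28 UTC ≤ query < 2022-03-05 22:54 UTC
18·60 + 1 + 360 = 1441 min
1441 = 1·1440 + 1; 1 = 0·60 + 1 → 00:01, 2022-03-05 + 1 day = 2022-03-06
→ 2022-03-06 00:01 ECM

2022-03-06 00:01 ECM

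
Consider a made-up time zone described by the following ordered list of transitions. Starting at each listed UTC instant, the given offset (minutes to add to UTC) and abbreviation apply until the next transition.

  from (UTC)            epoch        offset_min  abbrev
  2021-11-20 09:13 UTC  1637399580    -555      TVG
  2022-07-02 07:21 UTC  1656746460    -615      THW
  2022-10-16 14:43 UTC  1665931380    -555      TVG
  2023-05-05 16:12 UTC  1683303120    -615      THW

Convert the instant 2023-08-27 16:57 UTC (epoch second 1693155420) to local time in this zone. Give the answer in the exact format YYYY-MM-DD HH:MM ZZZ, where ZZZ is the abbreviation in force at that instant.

2023-08-27 06:42 THW

Query: 2023-08-27 16:57 UTC
Rule 4/4 (THW, -10:15): 2023-05-05 16:12 UTC ≤ query < +∞
16·60 + 57 - 615 = 402 min
402 = 0·1440 + 402; 402 = 6·60 + 42 → 06:42, same day
→ 2023-08-27 06:42 THW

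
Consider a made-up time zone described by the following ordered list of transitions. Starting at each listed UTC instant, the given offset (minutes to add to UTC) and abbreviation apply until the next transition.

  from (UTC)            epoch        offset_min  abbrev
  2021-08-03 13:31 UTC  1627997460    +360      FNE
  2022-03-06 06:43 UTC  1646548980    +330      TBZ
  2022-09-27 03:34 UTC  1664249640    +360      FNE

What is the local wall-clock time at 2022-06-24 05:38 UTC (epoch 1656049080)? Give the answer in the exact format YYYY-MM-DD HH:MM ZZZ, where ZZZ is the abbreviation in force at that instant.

Query: 2022-06-24 05:38 UTC
Rule 2/3 (TBZ, +05:30): 2022-03-06 06:43 UTC ≤ query < 2022-09-27 03:34 UTC
5·60 + 38 + 330 = 668 min
668 = 0·1440 + 668; 668 = 11·60 + 8 → 11:08, same day
→ 2022-06-24 11:08 TBZ

2022-06-24 11:08 TBZ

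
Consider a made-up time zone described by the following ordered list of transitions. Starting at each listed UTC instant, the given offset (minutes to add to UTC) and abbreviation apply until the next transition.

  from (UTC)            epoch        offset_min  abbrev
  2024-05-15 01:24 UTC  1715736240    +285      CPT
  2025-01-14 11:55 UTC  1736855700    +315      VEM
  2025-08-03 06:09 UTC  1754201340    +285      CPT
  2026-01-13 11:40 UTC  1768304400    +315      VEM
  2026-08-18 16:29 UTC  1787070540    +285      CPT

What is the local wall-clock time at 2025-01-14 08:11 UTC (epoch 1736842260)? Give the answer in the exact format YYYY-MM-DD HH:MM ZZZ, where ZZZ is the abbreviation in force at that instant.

2025-01-14 12:56 CPT

Query: 2025-01-14 08:11 UTC
Rule 1/5 (CPT, +04:45): 2024-05-15 01:24 UTC ≤ query < 2025-01-14 11:55 UTC
8·60 + 11 + 285 = 776 min
776 = 0·1440 + 776; 776 = 12·60 + 56 → 12:56, same day
→ 2025-01-14 12:56 CPT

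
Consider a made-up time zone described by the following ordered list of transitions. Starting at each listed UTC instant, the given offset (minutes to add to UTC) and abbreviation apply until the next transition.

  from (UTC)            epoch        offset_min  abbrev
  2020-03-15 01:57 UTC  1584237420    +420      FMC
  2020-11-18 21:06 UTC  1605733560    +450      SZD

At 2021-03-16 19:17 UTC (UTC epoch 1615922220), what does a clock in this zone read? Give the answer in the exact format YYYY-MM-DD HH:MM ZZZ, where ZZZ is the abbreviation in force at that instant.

Query: 2021-03-16 19:17 UTC
Rule 2/2 (SZD, +07:30): 2020-11-18 21:06 UTC ≤ query < +∞
19·60 + 17 + 450 = 1607 min
1607 = 1·1440 + 167; 167 = 2·60 + 47 → 02:47, 2021-03-16 + 1 day = 2021-03-17
→ 2021-03-17 02:47 SZD

2021-03-17 02:47 SZD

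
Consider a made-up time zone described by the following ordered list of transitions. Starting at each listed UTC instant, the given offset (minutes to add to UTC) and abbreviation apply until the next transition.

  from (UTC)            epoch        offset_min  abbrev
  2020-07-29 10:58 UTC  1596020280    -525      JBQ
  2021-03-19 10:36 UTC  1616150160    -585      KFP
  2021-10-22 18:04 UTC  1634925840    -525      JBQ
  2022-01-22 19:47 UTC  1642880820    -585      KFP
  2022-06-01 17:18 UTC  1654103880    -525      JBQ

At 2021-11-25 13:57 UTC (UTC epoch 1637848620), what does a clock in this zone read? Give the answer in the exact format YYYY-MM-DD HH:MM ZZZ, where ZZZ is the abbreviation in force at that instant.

Query: 2021-11-25 13:57 UTC
Rule 3/5 (JBQ, -08:45): 2021-10-22 18:04 UTC ≤ query < 2022-01-22 19:47 UTC
13·60 + 57 - 525 = 312 min
312 = 0·1440 + 312; 312 = 5·60 + 12 → 05:12, same day
→ 2021-11-25 05:12 JBQ

2021-11-25 05:12 JBQ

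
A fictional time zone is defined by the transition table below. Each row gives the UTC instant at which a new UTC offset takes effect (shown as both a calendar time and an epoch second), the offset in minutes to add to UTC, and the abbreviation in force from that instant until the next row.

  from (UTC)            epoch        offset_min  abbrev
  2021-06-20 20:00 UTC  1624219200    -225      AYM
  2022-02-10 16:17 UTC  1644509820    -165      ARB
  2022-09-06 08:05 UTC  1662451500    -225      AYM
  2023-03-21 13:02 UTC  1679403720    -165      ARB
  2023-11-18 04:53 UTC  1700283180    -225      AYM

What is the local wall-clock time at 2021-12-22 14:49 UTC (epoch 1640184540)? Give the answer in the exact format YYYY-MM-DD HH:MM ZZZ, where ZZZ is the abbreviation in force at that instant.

Query: 2021-12-22 14:49 UTC
Rule 1/5 (AYM, -03:45): 2021-06-20 20:00 UTC ≤ query < 2022-02-10 16:17 UTC
14·60 + 49 - 225 = 664 min
664 = 0·1440 + 664; 664 = 11·60 + 4 → 11:04, same day
→ 2021-12-22 11:04 AYM

2021-12-22 11:04 AYM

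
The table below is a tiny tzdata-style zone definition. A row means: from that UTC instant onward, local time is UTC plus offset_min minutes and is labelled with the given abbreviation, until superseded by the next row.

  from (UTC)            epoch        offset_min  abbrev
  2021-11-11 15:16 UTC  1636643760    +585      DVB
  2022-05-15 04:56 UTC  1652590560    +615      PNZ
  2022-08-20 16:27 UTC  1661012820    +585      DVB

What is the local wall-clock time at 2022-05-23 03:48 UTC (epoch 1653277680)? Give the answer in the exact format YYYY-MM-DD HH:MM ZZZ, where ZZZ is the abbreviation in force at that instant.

Query: 2022-05-23 03:48 UTC
Rule 2/3 (PNZ, +10:15): 2022-05-15 04:56 UTC ≤ query < 2022-08-20 16:27 UTC
3·60 + 48 + 615 = 843 min
843 = 0·1440 + 843; 843 = 14·60 + 3 → 14:03, same day
→ 2022-05-23 14:03 PNZ

2022-05-23 14:03 PNZ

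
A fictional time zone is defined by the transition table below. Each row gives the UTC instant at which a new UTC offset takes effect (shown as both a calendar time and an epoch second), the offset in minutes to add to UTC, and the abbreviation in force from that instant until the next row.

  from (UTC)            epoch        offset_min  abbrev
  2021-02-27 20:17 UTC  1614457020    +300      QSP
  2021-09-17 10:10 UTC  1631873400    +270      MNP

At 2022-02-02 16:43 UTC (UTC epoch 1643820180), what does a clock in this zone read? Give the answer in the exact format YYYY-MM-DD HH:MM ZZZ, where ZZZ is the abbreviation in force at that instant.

Query: 2022-02-02 16:43 UTC
Rule 2/2 (MNP, +04:30): 2021-09-17 10:10 UTC ≤ query < +∞
16·60 + 43 + 270 = 1273 min
1273 = 0·1440 + 1273; 1273 = 21·60 + 13 → 21:13, same day
→ 2022-02-02 21:13 MNP

2022-02-02 21:13 MNP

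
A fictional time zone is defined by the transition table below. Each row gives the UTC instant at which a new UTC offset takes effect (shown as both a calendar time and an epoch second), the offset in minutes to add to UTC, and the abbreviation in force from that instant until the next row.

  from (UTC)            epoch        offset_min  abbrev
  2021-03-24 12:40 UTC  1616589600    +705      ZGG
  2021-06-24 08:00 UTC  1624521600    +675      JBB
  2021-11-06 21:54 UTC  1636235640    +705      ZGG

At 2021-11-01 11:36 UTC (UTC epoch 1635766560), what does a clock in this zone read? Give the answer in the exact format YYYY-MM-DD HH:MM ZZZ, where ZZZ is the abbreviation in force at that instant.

Query: 2021-11-01 11:36 UTC
Rule 2/3 (JBB, +11:15): 2021-06-24 08:00 UTC ≤ query < 2021-11-06 21:54 UTC
11·60 + 36 + 675 = 1371 min
1371 = 0·1440 + 1371; 1371 = 22·60 + 51 → 22:51, same day
→ 2021-11-01 22:51 JBB

2021-11-01 22:51 JBB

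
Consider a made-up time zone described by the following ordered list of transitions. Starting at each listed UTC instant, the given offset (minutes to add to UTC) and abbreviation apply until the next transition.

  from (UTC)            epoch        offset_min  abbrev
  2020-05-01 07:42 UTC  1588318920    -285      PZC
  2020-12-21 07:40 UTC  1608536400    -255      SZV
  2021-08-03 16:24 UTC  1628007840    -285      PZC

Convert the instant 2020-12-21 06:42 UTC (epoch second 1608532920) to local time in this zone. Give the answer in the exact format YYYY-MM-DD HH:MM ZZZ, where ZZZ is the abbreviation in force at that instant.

2020-12-21 01:57 PZC

Query: 2020-12-21 06:42 UTC
Rule 1/3 (PZC, -04:45): 2020-05-01 07:42 UTC ≤ query < 2020-12-21 07:40 UTC
6·60 + 42 - 285 = 117 min
117 = 0·1440 + 117; 117 = 1·60 + 57 → 01:57, same day
→ 2020-12-21 01:57 PZC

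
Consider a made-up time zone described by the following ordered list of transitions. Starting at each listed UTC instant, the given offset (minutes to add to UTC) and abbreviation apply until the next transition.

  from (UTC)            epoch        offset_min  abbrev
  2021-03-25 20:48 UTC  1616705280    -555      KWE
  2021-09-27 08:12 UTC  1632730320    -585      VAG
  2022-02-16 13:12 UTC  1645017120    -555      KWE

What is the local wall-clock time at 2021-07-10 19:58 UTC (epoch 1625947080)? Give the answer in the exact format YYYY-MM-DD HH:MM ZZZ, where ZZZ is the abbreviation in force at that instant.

Query: 2021-07-10 19:58 UTC
Rule 1/3 (KWE, -09:15): 2021-03-25 20:48 UTC ≤ query < 2021-09-27 08:12 UTC
19·60 + 58 - 555 = 643 min
643 = 0·1440 + 643; 643 = 10·60 + 43 → 10:43, same day
→ 2021-07-10 10:43 KWE

2021-07-10 10:43 KWE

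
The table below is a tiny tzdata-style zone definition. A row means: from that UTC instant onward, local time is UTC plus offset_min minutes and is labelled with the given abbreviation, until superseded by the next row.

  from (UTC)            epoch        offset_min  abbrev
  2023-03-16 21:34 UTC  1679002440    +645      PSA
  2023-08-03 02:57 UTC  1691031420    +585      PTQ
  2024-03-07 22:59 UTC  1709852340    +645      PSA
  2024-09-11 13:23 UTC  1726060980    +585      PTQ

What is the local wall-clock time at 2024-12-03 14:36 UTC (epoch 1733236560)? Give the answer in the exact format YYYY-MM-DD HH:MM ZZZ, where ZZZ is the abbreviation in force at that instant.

2024-12-04 00:21 PTQ

Query: 2024-12-03 14:36 UTC
Rule 4/4 (PTQ, +09:45): 2024-09-11 13:23 UTC ≤ query < +∞
14·60 + 36 + 585 = 1461 min
1461 = 1·1440 + 21; 21 = 0·60 + 21 → 00:21, 2024-12-03 + 1 day = 2024-12-04
→ 2024-12-04 00:21 PTQ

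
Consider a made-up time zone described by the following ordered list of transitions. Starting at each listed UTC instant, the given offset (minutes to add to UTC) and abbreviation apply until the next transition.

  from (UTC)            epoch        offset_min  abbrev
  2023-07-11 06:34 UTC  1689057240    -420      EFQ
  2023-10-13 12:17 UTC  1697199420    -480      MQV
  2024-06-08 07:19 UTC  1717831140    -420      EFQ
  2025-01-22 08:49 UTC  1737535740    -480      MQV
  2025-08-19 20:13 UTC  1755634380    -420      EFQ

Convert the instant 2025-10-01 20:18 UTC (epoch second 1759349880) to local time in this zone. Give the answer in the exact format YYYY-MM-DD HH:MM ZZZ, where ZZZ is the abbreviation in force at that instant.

Query: 2025-10-01 20:18 UTC
Rule 5/5 (EFQ, -07:00): 2025-08-19 20:13 UTC ≤ query < +∞
20·60 + 18 - 420 = 798 min
798 = 0·1440 + 798; 798 = 13·60 + 18 → 13:18, same day
→ 2025-10-01 13:18 EFQ

2025-10-01 13:18 EFQ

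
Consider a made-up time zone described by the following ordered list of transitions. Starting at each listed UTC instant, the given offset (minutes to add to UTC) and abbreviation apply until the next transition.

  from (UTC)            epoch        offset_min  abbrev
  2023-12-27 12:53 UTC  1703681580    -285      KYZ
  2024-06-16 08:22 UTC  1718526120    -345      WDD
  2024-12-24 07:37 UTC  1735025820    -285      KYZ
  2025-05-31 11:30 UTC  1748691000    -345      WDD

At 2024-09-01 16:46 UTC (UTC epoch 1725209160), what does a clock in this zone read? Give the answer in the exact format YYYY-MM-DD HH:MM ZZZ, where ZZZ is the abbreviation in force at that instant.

2024-09-01 11:01 WDD

Query: 2024-09-01 16:46 UTC
Rule 2/4 (WDD, -05:45): 2024-06-16 08:22 UTC ≤ query < 2024-12-24 07:37 UTC
16·60 + 46 - 345 = 661 min
661 = 0·1440 + 661; 661 = 11·60 + 1 → 11:01, same day
→ 2024-09-01 11:01 WDD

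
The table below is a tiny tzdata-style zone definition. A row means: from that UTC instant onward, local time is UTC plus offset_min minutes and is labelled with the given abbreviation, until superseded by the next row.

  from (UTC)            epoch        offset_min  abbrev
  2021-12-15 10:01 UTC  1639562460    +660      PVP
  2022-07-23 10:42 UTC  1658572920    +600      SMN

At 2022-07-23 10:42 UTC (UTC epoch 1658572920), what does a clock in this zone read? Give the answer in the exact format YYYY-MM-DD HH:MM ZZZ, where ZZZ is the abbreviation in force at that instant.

2022-07-23 20:42 SMN

Query: 2022-07-23 10:42 UTC
Rule 2/2 (SMN, +10:00): 2022-07-23 10:42 UTC ≤ query < +∞
10·60 + 42 + 600 = 1242 min
1242 = 0·1440 + 1242; 1242 = 20·60 + 42 → 20:42, same day
→ 2022-07-23 20:42 SMN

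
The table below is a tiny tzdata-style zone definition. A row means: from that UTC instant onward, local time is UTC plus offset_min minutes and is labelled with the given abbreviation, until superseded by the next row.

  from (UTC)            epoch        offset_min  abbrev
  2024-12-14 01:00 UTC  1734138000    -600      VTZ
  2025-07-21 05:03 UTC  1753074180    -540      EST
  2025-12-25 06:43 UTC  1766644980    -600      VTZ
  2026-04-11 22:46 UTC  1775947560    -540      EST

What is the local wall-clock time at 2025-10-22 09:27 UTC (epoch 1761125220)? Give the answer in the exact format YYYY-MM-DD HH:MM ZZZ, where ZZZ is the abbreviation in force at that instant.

Query: 2025-10-22 09:27 UTC
Rule 2/4 (EST, -09:00): 2025-07-21 05:03 UTC ≤ query < 2025-12-25 06:43 UTC
9·60 + 27 - 540 = 27 min
27 = 0·1440 + 27; 27 = 0·60 + 27 → 00:27, same day
→ 2025-10-22 00:27 EST

2025-10-22 00:27 EST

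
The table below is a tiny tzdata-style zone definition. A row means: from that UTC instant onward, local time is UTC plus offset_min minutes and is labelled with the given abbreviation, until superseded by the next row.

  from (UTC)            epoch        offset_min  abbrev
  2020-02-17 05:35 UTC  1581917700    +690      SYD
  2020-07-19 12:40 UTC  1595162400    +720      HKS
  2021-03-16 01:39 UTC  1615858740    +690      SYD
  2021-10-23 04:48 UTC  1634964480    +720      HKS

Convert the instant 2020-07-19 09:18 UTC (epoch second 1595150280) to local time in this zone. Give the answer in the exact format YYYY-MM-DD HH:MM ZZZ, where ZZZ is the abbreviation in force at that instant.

Query: 2020-07-19 09:18 UTC
Rule 1/4 (SYD, +11:30): 2020-02-17 05:35 UTC ≤ query < 2020-07-19 12:40 UTC
9·60 + 18 + 690 = 1248 min
1248 = 0·1440 + 1248; 1248 = 20·60 + 48 → 20:48, same day
→ 2020-07-19 20:48 SYD

2020-07-19 20:48 SYD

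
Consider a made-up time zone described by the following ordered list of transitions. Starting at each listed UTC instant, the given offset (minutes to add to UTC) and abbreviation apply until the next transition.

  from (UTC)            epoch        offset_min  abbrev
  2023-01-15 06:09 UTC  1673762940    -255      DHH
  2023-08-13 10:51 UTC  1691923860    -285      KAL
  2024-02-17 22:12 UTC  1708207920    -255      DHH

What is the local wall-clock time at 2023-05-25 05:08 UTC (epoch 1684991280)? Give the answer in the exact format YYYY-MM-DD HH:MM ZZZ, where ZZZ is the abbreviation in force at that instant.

2023-05-25 00:53 DHH

Query: 2023-05-25 05:08 UTC
Rule 1/3 (DHH, -04:15): 2023-01-15 06:09 UTC ≤ query < 2023-08-13 10:51 UTC
5·60 + 8 - 255 = 53 min
53 = 0·1440 + 53; 53 = 0·60 + 53 → 00:53, same day
→ 2023-05-25 00:53 DHH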